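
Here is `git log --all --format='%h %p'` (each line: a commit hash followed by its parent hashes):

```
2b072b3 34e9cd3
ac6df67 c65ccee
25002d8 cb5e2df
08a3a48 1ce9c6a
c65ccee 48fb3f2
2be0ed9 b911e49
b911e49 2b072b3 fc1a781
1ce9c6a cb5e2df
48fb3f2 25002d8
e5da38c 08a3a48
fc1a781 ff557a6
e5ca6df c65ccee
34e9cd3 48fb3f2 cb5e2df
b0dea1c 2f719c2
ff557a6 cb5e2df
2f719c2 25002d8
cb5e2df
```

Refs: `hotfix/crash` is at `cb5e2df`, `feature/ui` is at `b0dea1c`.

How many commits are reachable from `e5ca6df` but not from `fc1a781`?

4

Reachable from e5ca6df: {25002d8, 48fb3f2, c65ccee, cb5e2df, e5ca6df}.
Reachable from fc1a781: {cb5e2df, fc1a781, ff557a6}.
In e5ca6df's history but not fc1a781's: {25002d8, 48fb3f2, c65ccee, e5ca6df} — 4 commits.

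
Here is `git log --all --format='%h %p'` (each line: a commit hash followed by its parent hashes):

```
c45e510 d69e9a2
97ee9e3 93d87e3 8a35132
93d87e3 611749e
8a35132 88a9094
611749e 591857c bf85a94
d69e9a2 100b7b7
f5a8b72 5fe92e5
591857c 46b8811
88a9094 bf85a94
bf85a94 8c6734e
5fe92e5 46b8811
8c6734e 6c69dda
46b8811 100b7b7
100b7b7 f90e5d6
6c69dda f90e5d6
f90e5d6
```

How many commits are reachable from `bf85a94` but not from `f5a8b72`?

3

Reachable from bf85a94: {6c69dda, 8c6734e, bf85a94, f90e5d6}.
Reachable from f5a8b72: {100b7b7, 46b8811, 5fe92e5, f5a8b72, f90e5d6}.
In bf85a94's history but not f5a8b72's: {6c69dda, 8c6734e, bf85a94} — 3 commits.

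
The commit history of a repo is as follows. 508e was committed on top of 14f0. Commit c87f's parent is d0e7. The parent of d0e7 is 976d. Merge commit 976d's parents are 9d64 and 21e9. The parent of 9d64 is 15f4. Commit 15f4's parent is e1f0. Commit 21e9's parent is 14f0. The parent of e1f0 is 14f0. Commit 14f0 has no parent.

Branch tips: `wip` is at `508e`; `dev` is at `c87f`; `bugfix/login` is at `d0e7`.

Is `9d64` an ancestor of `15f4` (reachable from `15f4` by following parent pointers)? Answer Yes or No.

Ancestors of 15f4: {14f0, 15f4, e1f0}.
9d64 is not in that set, so it is not an ancestor of 15f4.

No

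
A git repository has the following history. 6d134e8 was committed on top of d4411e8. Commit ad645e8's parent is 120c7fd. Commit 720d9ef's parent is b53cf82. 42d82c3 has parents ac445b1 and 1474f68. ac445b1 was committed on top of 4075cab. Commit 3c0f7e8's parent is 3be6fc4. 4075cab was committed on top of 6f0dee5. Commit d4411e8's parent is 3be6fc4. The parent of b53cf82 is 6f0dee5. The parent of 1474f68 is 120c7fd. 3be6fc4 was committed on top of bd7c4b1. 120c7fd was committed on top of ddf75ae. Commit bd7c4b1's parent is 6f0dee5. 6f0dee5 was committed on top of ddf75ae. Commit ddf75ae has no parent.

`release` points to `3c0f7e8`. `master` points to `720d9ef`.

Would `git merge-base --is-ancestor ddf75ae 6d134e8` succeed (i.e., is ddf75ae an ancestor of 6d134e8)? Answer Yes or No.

Ancestors of 6d134e8 (commits reachable by following parents): {3be6fc4, 6d134e8, 6f0dee5, bd7c4b1, d4411e8, ddf75ae}.
ddf75ae is in that set, so it is an ancestor of 6d134e8.

Yes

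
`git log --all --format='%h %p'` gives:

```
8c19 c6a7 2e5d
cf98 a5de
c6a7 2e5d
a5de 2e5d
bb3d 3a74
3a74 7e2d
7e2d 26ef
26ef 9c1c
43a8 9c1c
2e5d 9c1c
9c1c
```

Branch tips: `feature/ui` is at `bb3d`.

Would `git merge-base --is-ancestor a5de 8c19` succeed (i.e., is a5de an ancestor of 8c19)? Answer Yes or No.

No

Ancestors of 8c19: {2e5d, 8c19, 9c1c, c6a7}.
a5de is not in that set, so it is not an ancestor of 8c19.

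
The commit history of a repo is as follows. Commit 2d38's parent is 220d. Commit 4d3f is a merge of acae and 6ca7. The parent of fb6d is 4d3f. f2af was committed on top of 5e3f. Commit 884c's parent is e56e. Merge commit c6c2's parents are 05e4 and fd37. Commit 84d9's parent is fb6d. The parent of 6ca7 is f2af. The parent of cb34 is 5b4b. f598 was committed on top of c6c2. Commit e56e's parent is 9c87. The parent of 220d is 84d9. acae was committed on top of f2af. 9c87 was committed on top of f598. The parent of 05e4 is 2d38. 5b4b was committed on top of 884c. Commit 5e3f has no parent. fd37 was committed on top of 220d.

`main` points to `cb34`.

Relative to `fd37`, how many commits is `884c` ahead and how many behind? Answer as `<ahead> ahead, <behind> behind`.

7 ahead, 0 behind

Reachable from 884c: {05e4, 220d, 2d38, 4d3f, 5e3f, 6ca7, 84d9, 884c, 9c87, acae, c6c2, e56e, f2af, f598, fb6d, fd37}.
Reachable from fd37: {220d, 4d3f, 5e3f, 6ca7, 84d9, acae, f2af, fb6d, fd37}.
Only in 884c's history (ahead): {05e4, 2d38, 884c, 9c87, c6c2, e56e, f598} — 7.
Only in fd37's history (behind): {} — 0.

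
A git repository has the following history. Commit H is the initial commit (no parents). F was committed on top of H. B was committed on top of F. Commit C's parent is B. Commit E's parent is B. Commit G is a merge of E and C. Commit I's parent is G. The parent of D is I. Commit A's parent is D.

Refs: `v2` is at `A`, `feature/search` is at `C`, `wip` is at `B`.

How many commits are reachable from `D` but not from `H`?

7

Reachable from D: {B, C, D, E, F, G, H, I}.
Reachable from H: {H}.
In D's history but not H's: {B, C, D, E, F, G, I} — 7 commits.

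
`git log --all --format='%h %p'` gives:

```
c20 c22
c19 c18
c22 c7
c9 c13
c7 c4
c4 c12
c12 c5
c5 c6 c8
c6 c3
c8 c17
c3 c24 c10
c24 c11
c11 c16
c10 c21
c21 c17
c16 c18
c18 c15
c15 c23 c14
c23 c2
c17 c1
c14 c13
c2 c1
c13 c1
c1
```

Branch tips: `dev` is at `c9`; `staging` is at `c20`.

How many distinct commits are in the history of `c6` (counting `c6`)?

15

Walking parent pointers from c6: reachable set = {c1, c10, c11, c13, c14, c15, c16, c17, c18, c2, c21, c23, c24, c3, c6}.
That is 15 commits.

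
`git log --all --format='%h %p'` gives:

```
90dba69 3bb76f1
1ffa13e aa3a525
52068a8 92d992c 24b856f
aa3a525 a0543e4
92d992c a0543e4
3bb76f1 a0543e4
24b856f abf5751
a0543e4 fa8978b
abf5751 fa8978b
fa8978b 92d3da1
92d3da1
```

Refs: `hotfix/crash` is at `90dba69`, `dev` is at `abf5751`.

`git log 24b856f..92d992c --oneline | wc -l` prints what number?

2

Reachable from 92d992c: {92d3da1, 92d992c, a0543e4, fa8978b}.
Reachable from 24b856f: {24b856f, 92d3da1, abf5751, fa8978b}.
In 92d992c's history but not 24b856f's: {92d992c, a0543e4} — 2 commits.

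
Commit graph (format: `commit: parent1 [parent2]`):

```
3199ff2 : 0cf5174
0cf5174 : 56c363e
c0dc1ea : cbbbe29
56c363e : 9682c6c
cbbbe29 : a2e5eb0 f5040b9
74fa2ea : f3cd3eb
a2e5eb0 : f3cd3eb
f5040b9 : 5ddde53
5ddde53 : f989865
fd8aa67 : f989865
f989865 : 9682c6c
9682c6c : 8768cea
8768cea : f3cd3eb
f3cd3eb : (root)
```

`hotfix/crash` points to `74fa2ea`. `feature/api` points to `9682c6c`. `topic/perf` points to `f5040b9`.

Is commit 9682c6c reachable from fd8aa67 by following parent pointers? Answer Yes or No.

Ancestors of fd8aa67 (commits reachable by following parents): {8768cea, 9682c6c, f3cd3eb, f989865, fd8aa67}.
9682c6c is in that set, so it is an ancestor of fd8aa67.

Yes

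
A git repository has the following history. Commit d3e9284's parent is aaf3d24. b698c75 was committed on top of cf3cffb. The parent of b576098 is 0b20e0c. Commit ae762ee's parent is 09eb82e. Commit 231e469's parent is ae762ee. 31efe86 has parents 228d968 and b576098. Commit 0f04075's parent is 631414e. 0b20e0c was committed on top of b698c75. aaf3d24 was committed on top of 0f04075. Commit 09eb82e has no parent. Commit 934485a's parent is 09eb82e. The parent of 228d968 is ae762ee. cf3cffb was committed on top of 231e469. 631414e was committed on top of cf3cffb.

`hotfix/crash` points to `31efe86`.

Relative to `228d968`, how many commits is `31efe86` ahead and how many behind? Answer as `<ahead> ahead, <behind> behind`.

6 ahead, 0 behind

Reachable from 31efe86: {09eb82e, 0b20e0c, 228d968, 231e469, 31efe86, ae762ee, b576098, b698c75, cf3cffb}.
Reachable from 228d968: {09eb82e, 228d968, ae762ee}.
Only in 31efe86's history (ahead): {0b20e0c, 231e469, 31efe86, b576098, b698c75, cf3cffb} — 6.
Only in 228d968's history (behind): {} — 0.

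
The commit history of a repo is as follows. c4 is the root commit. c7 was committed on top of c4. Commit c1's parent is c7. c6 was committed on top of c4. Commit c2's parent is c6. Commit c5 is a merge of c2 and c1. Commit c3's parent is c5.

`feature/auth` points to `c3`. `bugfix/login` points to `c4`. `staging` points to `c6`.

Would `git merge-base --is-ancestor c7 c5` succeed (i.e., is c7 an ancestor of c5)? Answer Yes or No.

Yes

Ancestors of c5 (commits reachable by following parents): {c1, c2, c4, c5, c6, c7}.
c7 is in that set, so it is an ancestor of c5.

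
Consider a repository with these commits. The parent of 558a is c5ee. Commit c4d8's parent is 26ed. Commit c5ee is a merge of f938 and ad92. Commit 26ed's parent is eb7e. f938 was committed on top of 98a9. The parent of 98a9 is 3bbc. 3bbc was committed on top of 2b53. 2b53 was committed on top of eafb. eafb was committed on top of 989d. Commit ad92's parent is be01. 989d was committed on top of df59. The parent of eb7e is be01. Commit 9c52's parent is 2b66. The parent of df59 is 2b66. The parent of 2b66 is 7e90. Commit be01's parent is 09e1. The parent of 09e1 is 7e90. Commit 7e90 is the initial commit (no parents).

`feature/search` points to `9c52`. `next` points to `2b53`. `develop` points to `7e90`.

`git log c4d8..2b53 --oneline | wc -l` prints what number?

5

Reachable from 2b53: {2b53, 2b66, 7e90, 989d, df59, eafb}.
Reachable from c4d8: {09e1, 26ed, 7e90, be01, c4d8, eb7e}.
In 2b53's history but not c4d8's: {2b53, 2b66, 989d, df59, eafb} — 5 commits.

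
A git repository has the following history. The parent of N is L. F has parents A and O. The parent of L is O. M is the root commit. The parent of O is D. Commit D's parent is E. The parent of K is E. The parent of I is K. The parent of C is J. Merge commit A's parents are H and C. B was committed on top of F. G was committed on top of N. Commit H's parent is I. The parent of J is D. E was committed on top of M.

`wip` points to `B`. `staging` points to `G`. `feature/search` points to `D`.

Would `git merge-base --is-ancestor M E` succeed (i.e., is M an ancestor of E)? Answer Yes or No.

Ancestors of E (commits reachable by following parents): {E, M}.
M is in that set, so it is an ancestor of E.

Yes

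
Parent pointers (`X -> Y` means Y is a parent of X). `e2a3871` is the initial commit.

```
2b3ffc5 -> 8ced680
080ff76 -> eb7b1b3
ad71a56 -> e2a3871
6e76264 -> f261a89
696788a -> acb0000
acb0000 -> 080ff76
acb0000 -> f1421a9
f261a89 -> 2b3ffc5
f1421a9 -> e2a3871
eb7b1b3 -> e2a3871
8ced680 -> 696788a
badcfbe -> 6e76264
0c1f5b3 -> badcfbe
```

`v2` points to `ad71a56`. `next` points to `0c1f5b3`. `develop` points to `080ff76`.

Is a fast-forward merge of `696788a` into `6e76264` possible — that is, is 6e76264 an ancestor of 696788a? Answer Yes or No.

No

A fast-forward from 6e76264 to 696788a is possible iff 6e76264 is an ancestor of 696788a.
Ancestors of 696788a: {080ff76, 696788a, acb0000, e2a3871, eb7b1b3, f1421a9}.
6e76264 is not among them, so fast-forward is not possible.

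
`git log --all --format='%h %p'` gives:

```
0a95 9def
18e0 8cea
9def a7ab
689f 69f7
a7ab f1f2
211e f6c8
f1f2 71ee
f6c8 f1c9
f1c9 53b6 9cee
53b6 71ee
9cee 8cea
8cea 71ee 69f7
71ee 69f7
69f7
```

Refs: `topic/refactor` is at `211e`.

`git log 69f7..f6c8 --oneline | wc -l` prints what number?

Reachable from f6c8: {53b6, 69f7, 71ee, 8cea, 9cee, f1c9, f6c8}.
Reachable from 69f7: {69f7}.
In f6c8's history but not 69f7's: {53b6, 71ee, 8cea, 9cee, f1c9, f6c8} — 6 commits.

6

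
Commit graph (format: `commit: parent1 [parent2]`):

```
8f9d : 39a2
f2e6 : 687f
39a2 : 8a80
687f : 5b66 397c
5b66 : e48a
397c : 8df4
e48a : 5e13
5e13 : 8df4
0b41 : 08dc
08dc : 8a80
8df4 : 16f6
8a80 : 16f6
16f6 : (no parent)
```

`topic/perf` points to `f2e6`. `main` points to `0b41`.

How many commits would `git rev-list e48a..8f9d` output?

3

Reachable from 8f9d: {16f6, 39a2, 8a80, 8f9d}.
Reachable from e48a: {16f6, 5e13, 8df4, e48a}.
In 8f9d's history but not e48a's: {39a2, 8a80, 8f9d} — 3 commits.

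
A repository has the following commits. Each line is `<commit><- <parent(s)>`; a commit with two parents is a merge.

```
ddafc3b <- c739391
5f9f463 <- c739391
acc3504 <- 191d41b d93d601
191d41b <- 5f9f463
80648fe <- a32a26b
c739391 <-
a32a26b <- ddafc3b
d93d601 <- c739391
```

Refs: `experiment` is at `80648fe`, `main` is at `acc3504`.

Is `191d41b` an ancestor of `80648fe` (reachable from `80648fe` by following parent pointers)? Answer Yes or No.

No

Ancestors of 80648fe: {80648fe, a32a26b, c739391, ddafc3b}.
191d41b is not in that set, so it is not an ancestor of 80648fe.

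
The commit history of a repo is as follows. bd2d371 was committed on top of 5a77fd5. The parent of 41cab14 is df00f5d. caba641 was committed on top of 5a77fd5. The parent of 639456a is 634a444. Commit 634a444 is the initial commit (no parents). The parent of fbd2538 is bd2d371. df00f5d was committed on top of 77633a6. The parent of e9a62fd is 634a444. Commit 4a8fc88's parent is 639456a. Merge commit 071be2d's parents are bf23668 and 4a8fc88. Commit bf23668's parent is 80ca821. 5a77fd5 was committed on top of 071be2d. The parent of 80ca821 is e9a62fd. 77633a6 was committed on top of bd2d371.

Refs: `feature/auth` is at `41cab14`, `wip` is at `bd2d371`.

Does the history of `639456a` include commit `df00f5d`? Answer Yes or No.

No

Ancestors of 639456a: {634a444, 639456a}.
df00f5d is not in that set, so it is not an ancestor of 639456a.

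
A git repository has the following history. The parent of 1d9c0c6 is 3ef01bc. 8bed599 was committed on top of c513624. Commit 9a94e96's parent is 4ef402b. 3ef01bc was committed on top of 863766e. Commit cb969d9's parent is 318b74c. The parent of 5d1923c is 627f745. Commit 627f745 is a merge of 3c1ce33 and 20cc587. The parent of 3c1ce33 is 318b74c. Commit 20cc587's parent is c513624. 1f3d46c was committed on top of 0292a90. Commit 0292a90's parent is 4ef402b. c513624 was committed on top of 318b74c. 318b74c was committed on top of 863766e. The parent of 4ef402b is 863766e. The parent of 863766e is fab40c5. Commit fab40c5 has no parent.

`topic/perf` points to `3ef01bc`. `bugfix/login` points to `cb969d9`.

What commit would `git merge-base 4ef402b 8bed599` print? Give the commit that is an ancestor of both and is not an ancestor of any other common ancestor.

Ancestors of 4ef402b: {4ef402b, 863766e, fab40c5}.
Ancestors of 8bed599: {318b74c, 863766e, 8bed599, c513624, fab40c5}.
Common ancestors: {863766e, fab40c5}.
Among these, 863766e is not an ancestor of any other common ancestor — it is the merge base.

863766e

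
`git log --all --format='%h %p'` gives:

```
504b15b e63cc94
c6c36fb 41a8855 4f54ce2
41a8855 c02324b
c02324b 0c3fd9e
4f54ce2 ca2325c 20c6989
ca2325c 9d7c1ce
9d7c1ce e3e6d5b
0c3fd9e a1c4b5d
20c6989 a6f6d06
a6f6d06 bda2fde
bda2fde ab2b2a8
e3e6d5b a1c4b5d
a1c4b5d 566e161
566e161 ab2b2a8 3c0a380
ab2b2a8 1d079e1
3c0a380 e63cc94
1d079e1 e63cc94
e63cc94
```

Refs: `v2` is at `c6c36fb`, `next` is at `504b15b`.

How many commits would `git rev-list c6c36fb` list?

Walking parent pointers from c6c36fb: reachable set = {0c3fd9e, 1d079e1, 20c6989, 3c0a380, 41a8855, 4f54ce2, 566e161, 9d7c1ce, a1c4b5d, a6f6d06, ab2b2a8, bda2fde, c02324b, c6c36fb, ca2325c, e3e6d5b, e63cc94}.
That is 17 commits.

17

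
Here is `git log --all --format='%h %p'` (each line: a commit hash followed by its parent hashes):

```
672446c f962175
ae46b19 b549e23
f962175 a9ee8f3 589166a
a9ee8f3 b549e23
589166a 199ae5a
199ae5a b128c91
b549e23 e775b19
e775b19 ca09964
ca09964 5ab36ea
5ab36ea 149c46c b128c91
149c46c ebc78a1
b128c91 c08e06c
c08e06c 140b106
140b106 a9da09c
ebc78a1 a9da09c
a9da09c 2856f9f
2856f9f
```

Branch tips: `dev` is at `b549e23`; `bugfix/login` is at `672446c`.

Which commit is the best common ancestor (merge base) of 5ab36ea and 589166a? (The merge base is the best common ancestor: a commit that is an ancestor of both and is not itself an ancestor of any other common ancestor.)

b128c91

Ancestors of 5ab36ea: {140b106, 149c46c, 2856f9f, 5ab36ea, a9da09c, b128c91, c08e06c, ebc78a1}.
Ancestors of 589166a: {140b106, 199ae5a, 2856f9f, 589166a, a9da09c, b128c91, c08e06c}.
Common ancestors: {140b106, 2856f9f, a9da09c, b128c91, c08e06c}.
Among these, b128c91 is not an ancestor of any other common ancestor — it is the merge base.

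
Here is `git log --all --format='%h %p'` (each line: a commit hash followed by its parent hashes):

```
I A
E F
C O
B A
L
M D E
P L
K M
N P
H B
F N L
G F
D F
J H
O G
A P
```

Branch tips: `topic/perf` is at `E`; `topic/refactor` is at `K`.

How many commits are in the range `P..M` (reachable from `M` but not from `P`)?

Reachable from M: {D, E, F, L, M, N, P}.
Reachable from P: {L, P}.
In M's history but not P's: {D, E, F, M, N} — 5 commits.

5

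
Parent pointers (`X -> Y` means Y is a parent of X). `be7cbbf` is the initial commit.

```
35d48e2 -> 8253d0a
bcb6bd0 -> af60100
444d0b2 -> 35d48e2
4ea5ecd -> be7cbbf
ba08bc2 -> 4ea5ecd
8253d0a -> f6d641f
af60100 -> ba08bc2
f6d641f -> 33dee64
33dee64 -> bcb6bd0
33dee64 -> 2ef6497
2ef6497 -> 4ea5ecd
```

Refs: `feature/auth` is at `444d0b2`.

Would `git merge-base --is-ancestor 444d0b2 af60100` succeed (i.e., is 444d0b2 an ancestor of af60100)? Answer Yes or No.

No

Ancestors of af60100: {4ea5ecd, af60100, ba08bc2, be7cbbf}.
444d0b2 is not in that set, so it is not an ancestor of af60100.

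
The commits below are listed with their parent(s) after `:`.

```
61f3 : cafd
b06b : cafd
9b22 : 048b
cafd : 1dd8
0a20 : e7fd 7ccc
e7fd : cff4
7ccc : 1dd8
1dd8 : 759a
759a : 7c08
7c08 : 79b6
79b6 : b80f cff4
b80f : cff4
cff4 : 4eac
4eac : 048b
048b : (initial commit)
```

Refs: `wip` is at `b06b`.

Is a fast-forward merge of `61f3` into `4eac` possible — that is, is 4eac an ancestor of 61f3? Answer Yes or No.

Yes

A fast-forward from 4eac to 61f3 is possible iff 4eac is an ancestor of 61f3.
Ancestors of 61f3: {048b, 1dd8, 4eac, 61f3, 759a, 79b6, 7c08, b80f, cafd, cff4}.
4eac is among them, so fast-forward is possible.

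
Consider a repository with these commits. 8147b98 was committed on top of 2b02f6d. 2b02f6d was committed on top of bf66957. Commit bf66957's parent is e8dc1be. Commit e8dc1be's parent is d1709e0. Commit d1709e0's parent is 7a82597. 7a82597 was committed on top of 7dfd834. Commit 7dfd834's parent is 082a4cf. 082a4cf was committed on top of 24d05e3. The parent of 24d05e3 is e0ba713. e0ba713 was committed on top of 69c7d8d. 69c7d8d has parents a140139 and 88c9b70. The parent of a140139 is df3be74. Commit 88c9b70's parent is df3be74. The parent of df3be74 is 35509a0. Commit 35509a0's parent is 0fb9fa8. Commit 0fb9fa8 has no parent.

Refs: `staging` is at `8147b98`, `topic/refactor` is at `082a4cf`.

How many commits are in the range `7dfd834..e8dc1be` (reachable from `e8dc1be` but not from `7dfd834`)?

3

Reachable from e8dc1be: {082a4cf, 0fb9fa8, 24d05e3, 35509a0, 69c7d8d, 7a82597, 7dfd834, 88c9b70, a140139, d1709e0, df3be74, e0ba713, e8dc1be}.
Reachable from 7dfd834: {082a4cf, 0fb9fa8, 24d05e3, 35509a0, 69c7d8d, 7dfd834, 88c9b70, a140139, df3be74, e0ba713}.
In e8dc1be's history but not 7dfd834's: {7a82597, d1709e0, e8dc1be} — 3 commits.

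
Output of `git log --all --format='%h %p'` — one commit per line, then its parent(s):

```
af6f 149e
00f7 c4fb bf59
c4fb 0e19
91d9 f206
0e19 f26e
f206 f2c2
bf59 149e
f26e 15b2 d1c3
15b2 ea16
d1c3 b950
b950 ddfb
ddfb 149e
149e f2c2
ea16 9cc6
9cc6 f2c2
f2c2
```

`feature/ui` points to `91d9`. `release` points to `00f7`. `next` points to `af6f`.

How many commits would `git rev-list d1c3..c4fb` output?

Reachable from c4fb: {0e19, 149e, 15b2, 9cc6, b950, c4fb, d1c3, ddfb, ea16, f26e, f2c2}.
Reachable from d1c3: {149e, b950, d1c3, ddfb, f2c2}.
In c4fb's history but not d1c3's: {0e19, 15b2, 9cc6, c4fb, ea16, f26e} — 6 commits.

6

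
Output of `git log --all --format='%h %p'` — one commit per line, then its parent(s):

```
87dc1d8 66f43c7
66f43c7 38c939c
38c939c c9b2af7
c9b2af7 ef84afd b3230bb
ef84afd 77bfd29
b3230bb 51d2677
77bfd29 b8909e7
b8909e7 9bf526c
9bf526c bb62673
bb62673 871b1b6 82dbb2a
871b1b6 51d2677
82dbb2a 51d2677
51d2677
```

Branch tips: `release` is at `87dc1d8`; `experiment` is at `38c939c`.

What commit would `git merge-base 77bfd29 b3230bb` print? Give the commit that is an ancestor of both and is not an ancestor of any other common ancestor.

Ancestors of 77bfd29: {51d2677, 77bfd29, 82dbb2a, 871b1b6, 9bf526c, b8909e7, bb62673}.
Ancestors of b3230bb: {51d2677, b3230bb}.
Common ancestors: {51d2677}.
The only common ancestor is 51d2677, so it is the merge base.

51d2677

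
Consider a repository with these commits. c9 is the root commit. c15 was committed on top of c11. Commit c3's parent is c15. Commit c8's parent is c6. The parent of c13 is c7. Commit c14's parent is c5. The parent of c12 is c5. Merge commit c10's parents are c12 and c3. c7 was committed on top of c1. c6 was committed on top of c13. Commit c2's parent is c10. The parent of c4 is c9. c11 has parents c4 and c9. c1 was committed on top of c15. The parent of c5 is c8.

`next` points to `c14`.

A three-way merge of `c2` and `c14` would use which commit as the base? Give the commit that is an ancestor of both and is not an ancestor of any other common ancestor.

Ancestors of c2: {c1, c10, c11, c12, c13, c15, c2, c3, c4, c5, c6, c7, c8, c9}.
Ancestors of c14: {c1, c11, c13, c14, c15, c4, c5, c6, c7, c8, c9}.
Common ancestors: {c1, c11, c13, c15, c4, c5, c6, c7, c8, c9}.
Among these, c5 is not an ancestor of any other common ancestor — it is the merge base.

c5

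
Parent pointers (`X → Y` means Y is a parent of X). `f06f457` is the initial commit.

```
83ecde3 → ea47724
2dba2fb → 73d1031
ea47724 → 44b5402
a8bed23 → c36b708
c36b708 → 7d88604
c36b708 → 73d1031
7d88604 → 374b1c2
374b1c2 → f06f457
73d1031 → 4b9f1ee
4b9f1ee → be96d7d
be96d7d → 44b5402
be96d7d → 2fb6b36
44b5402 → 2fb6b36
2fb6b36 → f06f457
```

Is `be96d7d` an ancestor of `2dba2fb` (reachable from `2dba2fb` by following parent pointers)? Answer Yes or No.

Yes

Ancestors of 2dba2fb (commits reachable by following parents): {2dba2fb, 2fb6b36, 44b5402, 4b9f1ee, 73d1031, be96d7d, f06f457}.
be96d7d is in that set, so it is an ancestor of 2dba2fb.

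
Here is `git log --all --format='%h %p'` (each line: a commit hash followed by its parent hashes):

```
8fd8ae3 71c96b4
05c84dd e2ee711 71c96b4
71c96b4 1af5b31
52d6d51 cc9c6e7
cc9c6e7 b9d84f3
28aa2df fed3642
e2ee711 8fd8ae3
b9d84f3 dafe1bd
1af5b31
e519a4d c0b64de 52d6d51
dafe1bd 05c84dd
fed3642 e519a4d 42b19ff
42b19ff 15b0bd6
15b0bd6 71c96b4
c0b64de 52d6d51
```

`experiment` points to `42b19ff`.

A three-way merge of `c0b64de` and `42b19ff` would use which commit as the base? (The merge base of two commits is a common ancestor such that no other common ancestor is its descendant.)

71c96b4

Ancestors of c0b64de: {05c84dd, 1af5b31, 52d6d51, 71c96b4, 8fd8ae3, b9d84f3, c0b64de, cc9c6e7, dafe1bd, e2ee711}.
Ancestors of 42b19ff: {15b0bd6, 1af5b31, 42b19ff, 71c96b4}.
Common ancestors: {1af5b31, 71c96b4}.
Among these, 71c96b4 is not an ancestor of any other common ancestor — it is the merge base.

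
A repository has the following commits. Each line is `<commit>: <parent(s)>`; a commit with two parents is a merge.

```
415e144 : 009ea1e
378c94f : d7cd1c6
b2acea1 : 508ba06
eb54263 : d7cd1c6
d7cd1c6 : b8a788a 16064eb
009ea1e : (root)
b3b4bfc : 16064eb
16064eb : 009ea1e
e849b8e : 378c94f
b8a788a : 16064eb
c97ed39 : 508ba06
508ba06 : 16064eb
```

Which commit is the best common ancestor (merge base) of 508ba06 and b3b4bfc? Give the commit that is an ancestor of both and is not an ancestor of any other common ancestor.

16064eb

Ancestors of 508ba06: {009ea1e, 16064eb, 508ba06}.
Ancestors of b3b4bfc: {009ea1e, 16064eb, b3b4bfc}.
Common ancestors: {009ea1e, 16064eb}.
Among these, 16064eb is not an ancestor of any other common ancestor — it is the merge base.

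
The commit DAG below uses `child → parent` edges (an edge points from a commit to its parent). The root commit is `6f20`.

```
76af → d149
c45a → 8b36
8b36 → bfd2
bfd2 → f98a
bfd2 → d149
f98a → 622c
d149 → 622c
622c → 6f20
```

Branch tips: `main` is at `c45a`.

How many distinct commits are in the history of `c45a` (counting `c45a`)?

Walking parent pointers from c45a: reachable set = {622c, 6f20, 8b36, bfd2, c45a, d149, f98a}.
That is 7 commits.

7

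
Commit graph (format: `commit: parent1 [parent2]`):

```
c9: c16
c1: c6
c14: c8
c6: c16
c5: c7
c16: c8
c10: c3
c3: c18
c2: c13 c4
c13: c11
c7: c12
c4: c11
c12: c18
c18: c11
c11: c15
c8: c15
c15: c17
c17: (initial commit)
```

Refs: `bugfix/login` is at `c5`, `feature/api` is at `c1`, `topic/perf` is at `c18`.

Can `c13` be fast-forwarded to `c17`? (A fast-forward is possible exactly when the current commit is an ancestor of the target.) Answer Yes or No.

A fast-forward from c13 to c17 is possible iff c13 is an ancestor of c17.
Ancestors of c17: {c17}.
c13 is not among them, so fast-forward is not possible.

No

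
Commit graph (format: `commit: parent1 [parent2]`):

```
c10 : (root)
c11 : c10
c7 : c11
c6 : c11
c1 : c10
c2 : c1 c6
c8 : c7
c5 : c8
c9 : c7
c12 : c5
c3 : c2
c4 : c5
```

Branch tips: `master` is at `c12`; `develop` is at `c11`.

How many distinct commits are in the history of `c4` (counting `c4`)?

Walking parent pointers from c4: reachable set = {c10, c11, c4, c5, c7, c8}.
That is 6 commits.

6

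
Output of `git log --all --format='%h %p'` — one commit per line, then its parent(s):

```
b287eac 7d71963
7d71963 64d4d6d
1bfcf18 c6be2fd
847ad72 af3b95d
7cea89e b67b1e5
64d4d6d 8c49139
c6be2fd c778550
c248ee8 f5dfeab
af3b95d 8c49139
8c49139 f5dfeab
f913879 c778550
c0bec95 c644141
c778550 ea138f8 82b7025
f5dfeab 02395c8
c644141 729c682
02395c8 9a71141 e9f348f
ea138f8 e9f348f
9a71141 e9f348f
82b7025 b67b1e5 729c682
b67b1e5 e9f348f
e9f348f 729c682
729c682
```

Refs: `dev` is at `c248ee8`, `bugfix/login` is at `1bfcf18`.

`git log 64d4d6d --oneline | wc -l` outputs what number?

7

Walking parent pointers from 64d4d6d: reachable set = {02395c8, 64d4d6d, 729c682, 8c49139, 9a71141, e9f348f, f5dfeab}.
That is 7 commits.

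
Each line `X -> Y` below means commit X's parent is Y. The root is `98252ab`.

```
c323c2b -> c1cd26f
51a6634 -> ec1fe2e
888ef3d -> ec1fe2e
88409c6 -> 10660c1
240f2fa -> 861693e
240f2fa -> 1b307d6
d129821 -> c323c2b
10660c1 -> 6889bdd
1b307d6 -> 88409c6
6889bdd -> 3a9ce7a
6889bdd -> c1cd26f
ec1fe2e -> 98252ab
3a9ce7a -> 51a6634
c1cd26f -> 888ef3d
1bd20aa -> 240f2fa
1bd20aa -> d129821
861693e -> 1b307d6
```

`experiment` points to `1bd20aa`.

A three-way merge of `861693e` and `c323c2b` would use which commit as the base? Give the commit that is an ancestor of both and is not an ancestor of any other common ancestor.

Ancestors of 861693e: {10660c1, 1b307d6, 3a9ce7a, 51a6634, 6889bdd, 861693e, 88409c6, 888ef3d, 98252ab, c1cd26f, ec1fe2e}.
Ancestors of c323c2b: {888ef3d, 98252ab, c1cd26f, c323c2b, ec1fe2e}.
Common ancestors: {888ef3d, 98252ab, c1cd26f, ec1fe2e}.
Among these, c1cd26f is not an ancestor of any other common ancestor — it is the merge base.

c1cd26f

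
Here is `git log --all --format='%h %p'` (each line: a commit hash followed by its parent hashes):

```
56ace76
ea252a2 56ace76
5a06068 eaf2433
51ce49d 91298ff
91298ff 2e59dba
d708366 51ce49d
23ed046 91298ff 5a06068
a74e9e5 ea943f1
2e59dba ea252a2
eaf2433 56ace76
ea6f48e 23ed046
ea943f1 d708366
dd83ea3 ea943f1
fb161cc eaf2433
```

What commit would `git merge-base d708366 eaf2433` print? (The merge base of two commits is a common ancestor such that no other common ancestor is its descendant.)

56ace76

Ancestors of d708366: {2e59dba, 51ce49d, 56ace76, 91298ff, d708366, ea252a2}.
Ancestors of eaf2433: {56ace76, eaf2433}.
Common ancestors: {56ace76}.
The only common ancestor is 56ace76, so it is the merge base.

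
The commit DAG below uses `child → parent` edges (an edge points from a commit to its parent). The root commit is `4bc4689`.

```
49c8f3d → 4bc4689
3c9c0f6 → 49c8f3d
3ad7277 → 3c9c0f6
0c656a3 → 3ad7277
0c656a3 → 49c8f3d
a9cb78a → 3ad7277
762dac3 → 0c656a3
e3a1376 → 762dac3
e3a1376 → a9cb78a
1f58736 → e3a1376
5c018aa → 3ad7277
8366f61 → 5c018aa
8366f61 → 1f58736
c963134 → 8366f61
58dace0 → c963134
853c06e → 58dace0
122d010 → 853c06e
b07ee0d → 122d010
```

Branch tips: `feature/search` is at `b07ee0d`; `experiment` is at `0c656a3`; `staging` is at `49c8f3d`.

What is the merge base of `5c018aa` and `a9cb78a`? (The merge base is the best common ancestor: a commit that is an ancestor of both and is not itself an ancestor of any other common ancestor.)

Ancestors of 5c018aa: {3ad7277, 3c9c0f6, 49c8f3d, 4bc4689, 5c018aa}.
Ancestors of a9cb78a: {3ad7277, 3c9c0f6, 49c8f3d, 4bc4689, a9cb78a}.
Common ancestors: {3ad7277, 3c9c0f6, 49c8f3d, 4bc4689}.
Among these, 3ad7277 is not an ancestor of any other common ancestor — it is the merge base.

3ad7277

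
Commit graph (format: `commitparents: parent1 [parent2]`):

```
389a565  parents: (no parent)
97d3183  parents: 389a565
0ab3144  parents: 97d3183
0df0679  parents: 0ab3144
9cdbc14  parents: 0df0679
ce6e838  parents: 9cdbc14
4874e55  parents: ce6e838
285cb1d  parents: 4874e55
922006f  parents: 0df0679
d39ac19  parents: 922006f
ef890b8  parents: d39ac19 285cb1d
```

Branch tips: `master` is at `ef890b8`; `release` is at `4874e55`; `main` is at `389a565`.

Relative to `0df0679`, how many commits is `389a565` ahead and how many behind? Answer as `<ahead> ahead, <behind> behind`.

0 ahead, 3 behind

Reachable from 389a565: {389a565}.
Reachable from 0df0679: {0ab3144, 0df0679, 389a565, 97d3183}.
Only in 389a565's history (ahead): {} — 0.
Only in 0df0679's history (behind): {0ab3144, 0df0679, 97d3183} — 3.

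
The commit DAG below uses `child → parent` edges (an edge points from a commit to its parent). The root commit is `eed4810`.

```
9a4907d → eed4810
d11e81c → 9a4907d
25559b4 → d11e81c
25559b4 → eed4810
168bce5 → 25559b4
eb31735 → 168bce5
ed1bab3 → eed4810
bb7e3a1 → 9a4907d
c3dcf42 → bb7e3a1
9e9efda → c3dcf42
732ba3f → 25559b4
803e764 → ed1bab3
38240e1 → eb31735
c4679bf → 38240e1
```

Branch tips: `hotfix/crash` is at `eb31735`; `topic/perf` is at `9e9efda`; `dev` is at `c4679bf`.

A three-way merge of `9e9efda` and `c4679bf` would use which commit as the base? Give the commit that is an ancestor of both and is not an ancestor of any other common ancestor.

Ancestors of 9e9efda: {9a4907d, 9e9efda, bb7e3a1, c3dcf42, eed4810}.
Ancestors of c4679bf: {168bce5, 25559b4, 38240e1, 9a4907d, c4679bf, d11e81c, eb31735, eed4810}.
Common ancestors: {9a4907d, eed4810}.
Among these, 9a4907d is not an ancestor of any other common ancestor — it is the merge base.

9a4907d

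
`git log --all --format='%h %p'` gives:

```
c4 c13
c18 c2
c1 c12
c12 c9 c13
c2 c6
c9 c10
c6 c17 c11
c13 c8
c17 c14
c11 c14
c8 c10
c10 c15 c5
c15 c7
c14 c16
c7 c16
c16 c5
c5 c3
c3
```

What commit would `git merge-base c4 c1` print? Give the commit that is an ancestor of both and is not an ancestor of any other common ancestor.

c13

Ancestors of c4: {c10, c13, c15, c16, c3, c4, c5, c7, c8}.
Ancestors of c1: {c1, c10, c12, c13, c15, c16, c3, c5, c7, c8, c9}.
Common ancestors: {c10, c13, c15, c16, c3, c5, c7, c8}.
Among these, c13 is not an ancestor of any other common ancestor — it is the merge base.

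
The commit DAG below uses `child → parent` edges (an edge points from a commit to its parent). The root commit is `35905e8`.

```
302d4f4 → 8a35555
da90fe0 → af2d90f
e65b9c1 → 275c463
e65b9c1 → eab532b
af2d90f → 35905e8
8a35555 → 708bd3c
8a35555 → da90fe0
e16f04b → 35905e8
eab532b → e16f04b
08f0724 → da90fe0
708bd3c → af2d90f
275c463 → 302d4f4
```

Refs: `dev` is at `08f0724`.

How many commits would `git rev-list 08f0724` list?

4

Walking parent pointers from 08f0724: reachable set = {08f0724, 35905e8, af2d90f, da90fe0}.
That is 4 commits.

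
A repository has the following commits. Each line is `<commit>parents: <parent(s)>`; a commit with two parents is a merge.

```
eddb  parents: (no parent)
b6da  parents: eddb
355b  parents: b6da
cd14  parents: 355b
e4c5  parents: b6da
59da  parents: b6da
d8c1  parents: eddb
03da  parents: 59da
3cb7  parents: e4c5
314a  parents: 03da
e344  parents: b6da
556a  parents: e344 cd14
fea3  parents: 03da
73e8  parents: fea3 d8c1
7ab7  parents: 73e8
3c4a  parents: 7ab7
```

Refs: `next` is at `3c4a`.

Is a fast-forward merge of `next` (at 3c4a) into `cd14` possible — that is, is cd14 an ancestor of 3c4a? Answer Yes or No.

A fast-forward from cd14 to 3c4a is possible iff cd14 is an ancestor of 3c4a.
Ancestors of 3c4a: {03da, 3c4a, 59da, 73e8, 7ab7, b6da, d8c1, eddb, fea3}.
cd14 is not among them, so fast-forward is not possible.

No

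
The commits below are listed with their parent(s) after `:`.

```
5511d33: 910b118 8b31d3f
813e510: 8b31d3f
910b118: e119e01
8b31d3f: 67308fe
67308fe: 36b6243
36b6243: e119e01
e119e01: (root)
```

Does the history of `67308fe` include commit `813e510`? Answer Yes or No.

No

Ancestors of 67308fe: {36b6243, 67308fe, e119e01}.
813e510 is not in that set, so it is not an ancestor of 67308fe.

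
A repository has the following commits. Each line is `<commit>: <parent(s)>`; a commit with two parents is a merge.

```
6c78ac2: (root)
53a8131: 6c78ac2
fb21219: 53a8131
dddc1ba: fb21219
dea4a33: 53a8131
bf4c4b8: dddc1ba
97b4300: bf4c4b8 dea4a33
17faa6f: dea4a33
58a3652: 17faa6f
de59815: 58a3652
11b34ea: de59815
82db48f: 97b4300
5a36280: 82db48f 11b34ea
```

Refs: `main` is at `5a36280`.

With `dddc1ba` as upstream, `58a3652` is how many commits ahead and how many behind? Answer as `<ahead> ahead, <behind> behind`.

Reachable from 58a3652: {17faa6f, 53a8131, 58a3652, 6c78ac2, dea4a33}.
Reachable from dddc1ba: {53a8131, 6c78ac2, dddc1ba, fb21219}.
Only in 58a3652's history (ahead): {17faa6f, 58a3652, dea4a33} — 3.
Only in dddc1ba's history (behind): {dddc1ba, fb21219} — 2.

3 ahead, 2 behind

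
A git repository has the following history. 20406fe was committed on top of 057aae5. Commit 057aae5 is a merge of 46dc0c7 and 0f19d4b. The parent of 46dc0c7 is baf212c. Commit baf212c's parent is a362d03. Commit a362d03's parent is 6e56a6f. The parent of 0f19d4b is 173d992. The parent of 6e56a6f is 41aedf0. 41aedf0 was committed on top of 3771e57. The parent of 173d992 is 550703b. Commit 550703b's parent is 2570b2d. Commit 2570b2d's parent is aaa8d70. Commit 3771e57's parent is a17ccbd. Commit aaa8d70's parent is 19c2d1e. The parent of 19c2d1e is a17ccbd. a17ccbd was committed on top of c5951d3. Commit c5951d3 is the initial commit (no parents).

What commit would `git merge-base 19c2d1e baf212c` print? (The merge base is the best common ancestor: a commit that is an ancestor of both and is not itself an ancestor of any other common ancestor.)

Ancestors of 19c2d1e: {19c2d1e, a17ccbd, c5951d3}.
Ancestors of baf212c: {3771e57, 41aedf0, 6e56a6f, a17ccbd, a362d03, baf212c, c5951d3}.
Common ancestors: {a17ccbd, c5951d3}.
Among these, a17ccbd is not an ancestor of any other common ancestor — it is the merge base.

a17ccbd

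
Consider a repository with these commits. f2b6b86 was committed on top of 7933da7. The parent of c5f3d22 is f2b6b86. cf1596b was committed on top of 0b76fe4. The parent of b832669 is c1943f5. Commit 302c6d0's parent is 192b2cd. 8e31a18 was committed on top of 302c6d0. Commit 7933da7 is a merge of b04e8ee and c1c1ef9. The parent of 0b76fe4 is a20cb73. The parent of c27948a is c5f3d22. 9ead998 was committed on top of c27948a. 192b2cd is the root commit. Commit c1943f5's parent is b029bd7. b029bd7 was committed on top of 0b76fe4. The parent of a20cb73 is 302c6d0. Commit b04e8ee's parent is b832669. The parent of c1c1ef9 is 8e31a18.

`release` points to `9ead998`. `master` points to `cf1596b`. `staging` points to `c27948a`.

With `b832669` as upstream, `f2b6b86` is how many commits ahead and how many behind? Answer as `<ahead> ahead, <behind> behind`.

Reachable from f2b6b86: {0b76fe4, 192b2cd, 302c6d0, 7933da7, 8e31a18, a20cb73, b029bd7, b04e8ee, b832669, c1943f5, c1c1ef9, f2b6b86}.
Reachable from b832669: {0b76fe4, 192b2cd, 302c6d0, a20cb73, b029bd7, b832669, c1943f5}.
Only in f2b6b86's history (ahead): {7933da7, 8e31a18, b04e8ee, c1c1ef9, f2b6b86} — 5.
Only in b832669's history (behind): {} — 0.

5 ahead, 0 behind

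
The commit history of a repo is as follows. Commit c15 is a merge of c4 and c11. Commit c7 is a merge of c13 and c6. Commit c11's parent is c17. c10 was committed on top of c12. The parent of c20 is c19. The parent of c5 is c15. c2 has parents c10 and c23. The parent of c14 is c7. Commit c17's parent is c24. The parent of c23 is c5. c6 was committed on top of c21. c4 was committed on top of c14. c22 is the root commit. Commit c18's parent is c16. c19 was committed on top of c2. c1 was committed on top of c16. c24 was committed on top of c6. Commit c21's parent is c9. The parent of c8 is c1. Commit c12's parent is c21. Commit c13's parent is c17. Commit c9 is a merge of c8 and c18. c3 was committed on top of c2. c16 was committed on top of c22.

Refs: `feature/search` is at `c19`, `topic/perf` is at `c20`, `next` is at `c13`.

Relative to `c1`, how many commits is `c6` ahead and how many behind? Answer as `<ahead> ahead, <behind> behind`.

Reachable from c6: {c1, c16, c18, c21, c22, c6, c8, c9}.
Reachable from c1: {c1, c16, c22}.
Only in c6's history (ahead): {c18, c21, c6, c8, c9} — 5.
Only in c1's history (behind): {} — 0.

5 ahead, 0 behind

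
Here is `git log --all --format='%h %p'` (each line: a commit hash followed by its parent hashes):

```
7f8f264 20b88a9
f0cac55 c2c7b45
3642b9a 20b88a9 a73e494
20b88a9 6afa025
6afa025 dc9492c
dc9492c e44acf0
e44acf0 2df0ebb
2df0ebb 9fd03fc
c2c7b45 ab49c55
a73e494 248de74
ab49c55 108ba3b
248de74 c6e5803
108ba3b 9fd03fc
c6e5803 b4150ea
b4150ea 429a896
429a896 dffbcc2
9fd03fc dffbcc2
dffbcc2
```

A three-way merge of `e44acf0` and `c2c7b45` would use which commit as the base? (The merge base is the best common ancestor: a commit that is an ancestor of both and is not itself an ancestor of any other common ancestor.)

Ancestors of e44acf0: {2df0ebb, 9fd03fc, dffbcc2, e44acf0}.
Ancestors of c2c7b45: {108ba3b, 9fd03fc, ab49c55, c2c7b45, dffbcc2}.
Common ancestors: {9fd03fc, dffbcc2}.
Among these, 9fd03fc is not an ancestor of any other common ancestor — it is the merge base.

9fd03fc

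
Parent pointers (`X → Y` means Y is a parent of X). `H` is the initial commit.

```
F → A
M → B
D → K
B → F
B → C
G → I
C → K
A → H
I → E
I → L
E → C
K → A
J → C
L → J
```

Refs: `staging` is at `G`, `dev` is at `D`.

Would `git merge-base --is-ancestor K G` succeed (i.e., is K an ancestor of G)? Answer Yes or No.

Yes

Ancestors of G (commits reachable by following parents): {A, C, E, G, H, I, J, K, L}.
K is in that set, so it is an ancestor of G.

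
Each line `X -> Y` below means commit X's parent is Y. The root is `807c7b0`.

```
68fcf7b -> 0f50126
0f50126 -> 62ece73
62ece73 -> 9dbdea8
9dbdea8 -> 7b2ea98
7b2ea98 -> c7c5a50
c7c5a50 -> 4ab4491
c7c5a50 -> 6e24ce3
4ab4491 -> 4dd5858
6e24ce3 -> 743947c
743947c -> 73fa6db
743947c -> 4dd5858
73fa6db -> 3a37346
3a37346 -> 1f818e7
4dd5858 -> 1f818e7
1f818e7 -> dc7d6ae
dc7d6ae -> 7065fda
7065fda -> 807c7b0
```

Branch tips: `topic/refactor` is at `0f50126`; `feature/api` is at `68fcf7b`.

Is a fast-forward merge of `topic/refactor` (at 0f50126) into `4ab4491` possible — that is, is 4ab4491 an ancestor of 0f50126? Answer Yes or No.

A fast-forward from 4ab4491 to 0f50126 is possible iff 4ab4491 is an ancestor of 0f50126.
Ancestors of 0f50126: {0f50126, 1f818e7, 3a37346, 4ab4491, 4dd5858, 62ece73, 6e24ce3, 7065fda, 73fa6db, 743947c, 7b2ea98, 807c7b0, 9dbdea8, c7c5a50, dc7d6ae}.
4ab4491 is among them, so fast-forward is possible.

Yes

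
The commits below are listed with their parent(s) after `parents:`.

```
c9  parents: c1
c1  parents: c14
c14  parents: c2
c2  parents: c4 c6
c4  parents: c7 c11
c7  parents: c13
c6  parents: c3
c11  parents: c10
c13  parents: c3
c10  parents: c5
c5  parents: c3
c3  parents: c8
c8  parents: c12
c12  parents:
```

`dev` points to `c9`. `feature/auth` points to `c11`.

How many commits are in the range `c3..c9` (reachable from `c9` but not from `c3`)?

Reachable from c9: {c1, c10, c11, c12, c13, c14, c2, c3, c4, c5, c6, c7, c8, c9}.
Reachable from c3: {c12, c3, c8}.
In c9's history but not c3's: {c1, c10, c11, c13, c14, c2, c4, c5, c6, c7, c9} — 11 commits.

11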